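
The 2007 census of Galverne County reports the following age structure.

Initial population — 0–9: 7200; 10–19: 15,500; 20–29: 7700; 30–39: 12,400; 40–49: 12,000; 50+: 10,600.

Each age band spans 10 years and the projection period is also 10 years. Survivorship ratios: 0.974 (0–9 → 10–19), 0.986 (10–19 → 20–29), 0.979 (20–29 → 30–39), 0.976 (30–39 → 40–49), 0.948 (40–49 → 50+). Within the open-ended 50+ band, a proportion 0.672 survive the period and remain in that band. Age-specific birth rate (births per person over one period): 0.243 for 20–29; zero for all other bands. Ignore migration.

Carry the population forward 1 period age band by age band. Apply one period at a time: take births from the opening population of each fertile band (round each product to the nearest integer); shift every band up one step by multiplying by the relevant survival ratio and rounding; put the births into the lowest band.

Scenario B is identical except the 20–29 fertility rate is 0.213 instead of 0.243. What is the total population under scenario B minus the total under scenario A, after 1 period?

-231

(Bands numbered youngest = 1 to oldest = 6.)
After projecting period 1:
Births: 7700 × 0.243 = 1871
Band 2: 7200 × 0.974 = 7013
Band 3: 15500 × 0.986 = 15283
Band 4: 7700 × 0.979 = 7538
Band 5: 12400 × 0.976 = 12102
Band 6: 12000 × 0.948 + 10600 × 0.672 = 11376 + 7123 = 18499
Giving 1871 / 7013 / 15283 / 7538 / 12102 / 18499.
Scenario A total after 1 period: 62306
Scenario B projection —
After projecting period 1:
Births: 7700 × 0.213 = 1640
Band 2: 7200 × 0.974 = 7013
Band 3: 15500 × 0.986 = 15283
Band 4: 7700 × 0.979 = 7538
Band 5: 12400 × 0.976 = 12102
Band 6: 12000 × 0.948 + 10600 × 0.672 = 11376 + 7123 = 18499
Giving 1640 / 7013 / 15283 / 7538 / 12102 / 18499.
Scenario B total after 1 period: 62075
Difference B − A = 62075 − 62306 = -231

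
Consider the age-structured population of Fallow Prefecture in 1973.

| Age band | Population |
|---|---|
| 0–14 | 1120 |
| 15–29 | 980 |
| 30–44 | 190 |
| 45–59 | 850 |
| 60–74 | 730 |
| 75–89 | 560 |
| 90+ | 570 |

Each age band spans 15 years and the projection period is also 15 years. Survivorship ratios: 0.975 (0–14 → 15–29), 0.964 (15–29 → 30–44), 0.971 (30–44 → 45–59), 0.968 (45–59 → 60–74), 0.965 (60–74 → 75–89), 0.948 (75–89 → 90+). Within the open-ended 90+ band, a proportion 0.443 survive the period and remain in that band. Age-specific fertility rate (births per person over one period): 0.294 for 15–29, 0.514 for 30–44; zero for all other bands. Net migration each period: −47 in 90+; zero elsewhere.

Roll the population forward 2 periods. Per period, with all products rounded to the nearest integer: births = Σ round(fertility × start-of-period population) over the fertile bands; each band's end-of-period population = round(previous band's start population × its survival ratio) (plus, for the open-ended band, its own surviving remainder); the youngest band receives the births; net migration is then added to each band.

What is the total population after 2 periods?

Let band 1 be 0–14 through band 7 = 90+.
Period 1:
Births: 980 × 0.294 = 288 ; 190 × 0.514 = 98 → 386
Band 2: 1120 × 0.975 = 1092
Band 3: 980 × 0.964 = 945
Band 4: 190 × 0.971 = 184
Band 5: 850 × 0.968 = 823
Band 6: 730 × 0.965 = 704
Band 7: 560 × 0.948 + 570 × 0.443 = 531 + 253 = 784
Net migration: Band 7 − 47 → 737
→ [386, 1092, 945, 184, 823, 704, 737]
Period 2:
Births: 1092 × 0.294 = 321 ; 945 × 0.514 = 486 → 807
Band 2: 386 × 0.975 = 376
Band 3: 1092 × 0.964 = 1053
Band 4: 945 × 0.971 = 918
Band 5: 184 × 0.968 = 178
Band 6: 823 × 0.965 = 794
Band 7: 704 × 0.948 + 737 × 0.443 = 667 + 326 = 993
Net migration: Band 7 − 47 → 946
→ [807, 376, 1053, 918, 178, 794, 946]
Total after period 2: 807 + 376 + 1053 + 918 + 178 + 794 + 946 = 5072

5072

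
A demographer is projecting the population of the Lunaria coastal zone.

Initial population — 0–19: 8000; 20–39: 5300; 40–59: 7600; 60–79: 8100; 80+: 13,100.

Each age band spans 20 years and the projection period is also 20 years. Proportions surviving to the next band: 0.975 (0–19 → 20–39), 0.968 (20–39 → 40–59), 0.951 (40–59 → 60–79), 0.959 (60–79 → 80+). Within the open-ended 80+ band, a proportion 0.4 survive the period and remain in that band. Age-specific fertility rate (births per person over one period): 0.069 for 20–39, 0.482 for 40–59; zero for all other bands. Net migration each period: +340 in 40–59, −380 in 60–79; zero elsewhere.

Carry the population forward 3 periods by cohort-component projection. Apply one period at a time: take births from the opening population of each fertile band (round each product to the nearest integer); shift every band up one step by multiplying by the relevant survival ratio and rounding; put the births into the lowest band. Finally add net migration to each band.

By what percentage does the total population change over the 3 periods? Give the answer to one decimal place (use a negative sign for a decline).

Period 1:
Births: 5300 × 0.069 = 366  |  7600 × 0.482 = 3663 → 4029
20–39: 8000 × 0.975 = 7800
40–59: 5300 × 0.968 = 5130
60–79: 7600 × 0.951 = 7228
80+: 8100 × 0.959 + 13100 × 0.4 = 7768 + 5240 = 13008
Net migration: 40–59 + 340 → 5470; 60–79 − 380 → 6848
Population now: 0–19=4029, 20–39=7800, 40–59=5470, 60–79=6848, 80+=13008
Period 2:
Births: 7800 × 0.069 = 538  |  5470 × 0.482 = 2637 → 3175
20–39: 4029 × 0.975 = 3928
40–59: 7800 × 0.968 = 7550
60–79: 5470 × 0.951 = 5202
80+: 6848 × 0.959 + 13008 × 0.4 = 6567 + 5203 = 11770
Net migration: 40–59 + 340 → 7890; 60–79 − 380 → 4822
Population now: 0–19=3175, 20–39=3928, 40–59=7890, 60–79=4822, 80+=11770
Period 3:
Births: 3928 × 0.069 = 271  |  7890 × 0.482 = 3803 → 4074
20–39: 3175 × 0.975 = 3096
40–59: 3928 × 0.968 = 3802
60–79: 7890 × 0.951 = 7503
80+: 4822 × 0.959 + 11770 × 0.4 = 4624 + 4708 = 9332
Net migration: 40–59 + 340 → 4142; 60–79 − 380 → 7123
Population now: 0–19=4074, 20–39=3096, 40–59=4142, 60–79=7123, 80+=9332
Total: 42100 → 27767; change = -14333; percentage change = -34.0%

-34.0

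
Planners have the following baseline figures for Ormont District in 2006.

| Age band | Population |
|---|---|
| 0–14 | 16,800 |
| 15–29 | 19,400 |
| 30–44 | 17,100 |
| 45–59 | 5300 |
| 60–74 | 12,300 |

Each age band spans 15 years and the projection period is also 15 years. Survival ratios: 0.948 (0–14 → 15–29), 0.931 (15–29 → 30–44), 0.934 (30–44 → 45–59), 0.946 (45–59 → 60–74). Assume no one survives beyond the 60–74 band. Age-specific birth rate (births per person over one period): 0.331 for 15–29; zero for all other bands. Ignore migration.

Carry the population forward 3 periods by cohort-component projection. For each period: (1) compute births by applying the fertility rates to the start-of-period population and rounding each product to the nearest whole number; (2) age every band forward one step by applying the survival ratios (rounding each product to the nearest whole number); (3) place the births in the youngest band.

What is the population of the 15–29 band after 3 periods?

4998

[period 1]
Births: 19400 * 0.331 = 6421
15–29: 16800 * 0.948 = 15926
30–44: 19400 * 0.931 = 18061
45–59: 17100 * 0.934 = 15971
60–74: 5300 * 0.946 = 5014
Giving 6421 / 15926 / 18061 / 15971 / 5014.
[period 2]
Births: 15926 * 0.331 = 5272
15–29: 6421 * 0.948 = 6087
30–44: 15926 * 0.931 = 14827
45–59: 18061 * 0.934 = 16869
60–74: 15971 * 0.946 = 15109
Giving 5272 / 6087 / 14827 / 16869 / 15109.
[period 3]
Births: 6087 * 0.331 = 2015
15–29: 5272 * 0.948 = 4998
30–44: 6087 * 0.931 = 5667
45–59: 14827 * 0.934 = 13848
60–74: 16869 * 0.946 = 15958
Giving 2015 / 4998 / 5667 / 13848 / 15958.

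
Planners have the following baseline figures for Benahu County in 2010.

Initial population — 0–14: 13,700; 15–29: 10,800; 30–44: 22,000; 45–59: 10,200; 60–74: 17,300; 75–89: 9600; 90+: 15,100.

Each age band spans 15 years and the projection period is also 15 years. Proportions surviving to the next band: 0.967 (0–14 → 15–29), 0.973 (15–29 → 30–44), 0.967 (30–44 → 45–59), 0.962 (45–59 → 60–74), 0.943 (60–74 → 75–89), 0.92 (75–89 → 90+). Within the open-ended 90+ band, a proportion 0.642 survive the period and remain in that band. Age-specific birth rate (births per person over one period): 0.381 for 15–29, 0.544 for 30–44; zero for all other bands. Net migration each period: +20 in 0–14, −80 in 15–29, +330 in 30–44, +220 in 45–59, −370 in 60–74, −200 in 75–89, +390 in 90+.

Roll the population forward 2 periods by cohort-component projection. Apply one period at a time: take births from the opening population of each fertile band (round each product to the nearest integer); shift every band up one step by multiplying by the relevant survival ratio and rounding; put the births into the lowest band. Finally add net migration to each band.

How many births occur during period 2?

Numbering the groups 1..7 from youngest to oldest:
— Period 1 —
Births: 10800 × 0.381 = 4115  |  22000 × 0.544 = 11968 — total 16083
Group 2: 13700 × 0.967 = 13248
Group 3: 10800 × 0.973 = 10508
Group 4: 22000 × 0.967 = 21274
Group 5: 10200 × 0.962 = 9812
Group 6: 17300 × 0.943 = 16314
Group 7: 9600 × 0.92 + 15100 × 0.642 = 8832 + 9694 = 18526
Net migration: Group 1 + 20 → 16103; Group 2 − 80 → 13168; Group 3 + 330 → 10838; Group 4 + 220 → 21494; Group 5 − 370 → 9442; Group 6 − 200 → 16114; Group 7 + 390 → 18916
→ [16103, 13168, 10838, 21494, 9442, 16114, 18916]
— Period 2 —
Births: 13168 × 0.381 = 5017  |  10838 × 0.544 = 5896 — total 10913
Group 2: 16103 × 0.967 = 15572
Group 3: 13168 × 0.973 = 12812
Group 4: 10838 × 0.967 = 10480
Group 5: 21494 × 0.962 = 20677
Group 6: 9442 × 0.943 = 8904
Group 7: 16114 × 0.92 + 18916 × 0.642 = 14825 + 12144 = 26969
Net migration: Group 1 + 20 → 10933; Group 2 − 80 → 15492; Group 3 + 330 → 13142; Group 4 + 220 → 10700; Group 5 − 370 → 20307; Group 6 − 200 → 8704; Group 7 + 390 → 27359
→ [10933, 15492, 13142, 10700, 20307, 8704, 27359]

10913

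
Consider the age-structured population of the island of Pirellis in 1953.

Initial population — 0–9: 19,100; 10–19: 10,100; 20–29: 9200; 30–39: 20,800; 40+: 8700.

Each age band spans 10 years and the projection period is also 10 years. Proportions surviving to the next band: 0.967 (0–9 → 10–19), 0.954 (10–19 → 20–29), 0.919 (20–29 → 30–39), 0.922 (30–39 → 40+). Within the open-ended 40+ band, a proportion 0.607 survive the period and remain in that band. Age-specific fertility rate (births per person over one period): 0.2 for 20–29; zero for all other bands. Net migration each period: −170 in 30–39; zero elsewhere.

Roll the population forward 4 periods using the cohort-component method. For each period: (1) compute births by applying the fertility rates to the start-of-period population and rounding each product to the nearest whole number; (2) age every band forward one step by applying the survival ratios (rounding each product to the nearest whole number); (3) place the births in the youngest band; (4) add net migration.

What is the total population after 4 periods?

Call the groups 1 to 5, youngest first.
Period 1:
Births: 9200 × 0.2 = 1840
Group 2: 19100 × 0.967 = 18470
Group 3: 10100 × 0.954 = 9635
Group 4: 9200 × 0.919 = 8455
Group 5: 20800 × 0.922 + 8700 × 0.607 = 19178 + 5281 = 24459
Net migration: Group 4 − 170 → 8285
Population now: 0–9=1840, 10–19=18470, 20–29=9635, 30–39=8285, 40+=24459
Period 2:
Births: 9635 × 0.2 = 1927
Group 2: 1840 × 0.967 = 1779
Group 3: 18470 × 0.954 = 17620
Group 4: 9635 × 0.919 = 8855
Group 5: 8285 × 0.922 + 24459 × 0.607 = 7639 + 14847 = 22486
Net migration: Group 4 − 170 → 8685
Population now: 0–9=1927, 10–19=1779, 20–29=17620, 30–39=8685, 40+=22486
Period 3:
Births: 17620 × 0.2 = 3524
Group 2: 1927 × 0.967 = 1863
Group 3: 1779 × 0.954 = 1697
Group 4: 17620 × 0.919 = 16193
Group 5: 8685 × 0.922 + 22486 × 0.607 = 8008 + 13649 = 21657
Net migration: Group 4 − 170 → 16023
Population now: 0–9=3524, 10–19=1863, 20–29=1697, 30–39=16023, 40+=21657
Period 4:
Births: 1697 × 0.2 = 339
Group 2: 3524 × 0.967 = 3408
Group 3: 1863 × 0.954 = 1777
Group 4: 1697 × 0.919 = 1560
Group 5: 16023 × 0.922 + 21657 × 0.607 = 14773 + 13146 = 27919
Net migration: Group 4 − 170 → 1390
Population now: 0–9=339, 10–19=3408, 20–29=1777, 30–39=1390, 40+=27919
Total after period 4: 339 + 3408 + 1777 + 1390 + 27919 = 34833

34833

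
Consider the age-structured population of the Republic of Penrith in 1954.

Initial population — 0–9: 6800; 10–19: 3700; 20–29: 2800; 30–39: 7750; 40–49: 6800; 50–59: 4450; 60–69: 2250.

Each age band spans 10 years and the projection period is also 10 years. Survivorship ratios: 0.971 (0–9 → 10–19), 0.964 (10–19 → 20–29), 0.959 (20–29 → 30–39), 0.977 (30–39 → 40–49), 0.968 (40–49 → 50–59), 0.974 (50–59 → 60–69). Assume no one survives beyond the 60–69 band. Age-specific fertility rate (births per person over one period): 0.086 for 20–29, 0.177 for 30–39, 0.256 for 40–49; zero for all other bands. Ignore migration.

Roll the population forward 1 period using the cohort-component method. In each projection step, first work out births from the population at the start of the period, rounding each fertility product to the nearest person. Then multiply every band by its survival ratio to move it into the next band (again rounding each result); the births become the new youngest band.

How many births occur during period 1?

3354

Numbering the groups 1..7 from youngest to oldest:
— Period 1 —
Births: 2800 × 0.086 = 241 ; 7750 × 0.177 = 1372 ; 6800 × 0.256 = 1741 ⇒ total 3354
Group 2: 6800 × 0.971 = 6603
Group 3: 3700 × 0.964 = 3567
Group 4: 2800 × 0.959 = 2685
Group 5: 7750 × 0.977 = 7572
Group 6: 6800 × 0.968 = 6582
Group 7: 4450 × 0.974 = 4334
End of period: [3354, 6603, 3567, 2685, 7572, 6582, 4334]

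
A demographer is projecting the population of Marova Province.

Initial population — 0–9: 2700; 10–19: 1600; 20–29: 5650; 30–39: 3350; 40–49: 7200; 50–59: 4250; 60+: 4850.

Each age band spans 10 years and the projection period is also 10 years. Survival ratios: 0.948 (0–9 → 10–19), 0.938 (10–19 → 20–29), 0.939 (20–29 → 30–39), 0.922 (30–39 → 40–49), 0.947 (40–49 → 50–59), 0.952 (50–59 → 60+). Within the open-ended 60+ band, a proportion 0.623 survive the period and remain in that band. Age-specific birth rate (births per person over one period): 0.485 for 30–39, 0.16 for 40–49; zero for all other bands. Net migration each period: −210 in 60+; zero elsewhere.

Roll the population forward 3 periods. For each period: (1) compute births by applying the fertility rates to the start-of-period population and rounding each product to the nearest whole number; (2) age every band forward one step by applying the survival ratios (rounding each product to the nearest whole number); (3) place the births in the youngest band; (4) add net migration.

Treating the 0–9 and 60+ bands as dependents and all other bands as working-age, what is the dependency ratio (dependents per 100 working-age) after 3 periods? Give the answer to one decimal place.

Let group 1 be 0–9 through group 7 = 60+.
[period 1]
Births: 3350 * 0.485 = 1625 ; 7200 * 0.16 = 1152 — total 2777
Group 2: 2700 * 0.948 = 2560
Group 3: 1600 * 0.938 = 1501
Group 4: 5650 * 0.939 = 5305
Group 5: 3350 * 0.922 = 3089
Group 6: 7200 * 0.947 = 6818
Group 7: 4250 * 0.952 + 4850 * 0.623 = 4046 + 3022 = 7068
Net migration: Group 7 − 210 → 6858
Population now: 0–9=2777, 10–19=2560, 20–29=1501, 30–39=5305, 40–49=3089, 50–59=6818, 60+=6858
[period 2]
Births: 5305 * 0.485 = 2573 ; 3089 * 0.16 = 494 — total 3067
Group 2: 2777 * 0.948 = 2633
Group 3: 2560 * 0.938 = 2401
Group 4: 1501 * 0.939 = 1409
Group 5: 5305 * 0.922 = 4891
Group 6: 3089 * 0.947 = 2925
Group 7: 6818 * 0.952 + 6858 * 0.623 = 6491 + 4273 = 10764
Net migration: Group 7 − 210 → 10554
Population now: 0–9=3067, 10–19=2633, 20–29=2401, 30–39=1409, 40–49=4891, 50–59=2925, 60+=10554
[period 3]
Births: 1409 * 0.485 = 683 ; 4891 * 0.16 = 783 — total 1466
Group 2: 3067 * 0.948 = 2908
Group 3: 2633 * 0.938 = 2470
Group 4: 2401 * 0.939 = 2255
Group 5: 1409 * 0.922 = 1299
Group 6: 4891 * 0.947 = 4632
Group 7: 2925 * 0.952 + 10554 * 0.623 = 2785 + 6575 = 9360
Net migration: Group 7 − 210 → 9150
Population now: 0–9=1466, 10–19=2908, 20–29=2470, 30–39=2255, 40–49=1299, 50–59=4632, 60+=9150
Dependents (band 0–9 + band 60+) = 1466 + 9150 = 10616; working-age = 13564; ratio = 10616/13564 × 100 = 78.3

78.3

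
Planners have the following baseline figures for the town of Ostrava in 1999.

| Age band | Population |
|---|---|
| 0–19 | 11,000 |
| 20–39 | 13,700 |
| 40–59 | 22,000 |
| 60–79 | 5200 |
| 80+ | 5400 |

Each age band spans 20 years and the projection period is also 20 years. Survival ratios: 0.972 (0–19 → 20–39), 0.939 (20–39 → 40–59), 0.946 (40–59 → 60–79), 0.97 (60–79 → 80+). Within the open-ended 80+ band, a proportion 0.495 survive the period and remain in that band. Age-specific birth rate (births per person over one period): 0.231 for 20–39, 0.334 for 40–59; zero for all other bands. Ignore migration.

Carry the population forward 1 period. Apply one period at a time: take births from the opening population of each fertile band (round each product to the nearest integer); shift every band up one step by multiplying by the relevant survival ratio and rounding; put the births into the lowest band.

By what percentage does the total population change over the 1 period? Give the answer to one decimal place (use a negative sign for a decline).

(Bands numbered youngest = 1 to oldest = 5.)
After projecting period 1:
Births: 13700 × 0.231 = 3165, 22000 × 0.334 = 7348 ⇒ total 10513
Band 2: 11000 × 0.972 = 10692
Band 3: 13700 × 0.939 = 12864
Band 4: 22000 × 0.946 = 20812
Band 5: 5200 × 0.97 + 5400 × 0.495 = 5044 + 2673 = 7717
Giving 10513 / 10692 / 12864 / 20812 / 7717.
Total: 57300 → 62598; change = 5298; percentage change = 9.2%

9.2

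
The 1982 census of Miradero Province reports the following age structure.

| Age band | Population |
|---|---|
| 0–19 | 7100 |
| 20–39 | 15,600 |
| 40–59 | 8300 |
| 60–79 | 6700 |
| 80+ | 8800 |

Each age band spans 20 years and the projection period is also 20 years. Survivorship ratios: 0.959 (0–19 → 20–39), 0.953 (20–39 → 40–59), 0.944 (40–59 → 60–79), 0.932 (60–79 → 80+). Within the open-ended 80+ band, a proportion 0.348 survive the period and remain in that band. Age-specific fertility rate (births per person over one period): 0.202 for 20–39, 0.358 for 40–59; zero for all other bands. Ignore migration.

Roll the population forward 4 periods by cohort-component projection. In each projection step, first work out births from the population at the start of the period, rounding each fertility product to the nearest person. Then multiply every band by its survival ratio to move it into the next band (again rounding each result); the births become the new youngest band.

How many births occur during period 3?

— Period 1 —
Births: 15600 * 0.202 = 3151  |  8300 * 0.358 = 2971 → 6122
20–39: 7100 * 0.959 = 6809
40–59: 15600 * 0.953 = 14867
60–79: 8300 * 0.944 = 7835
80+: 6700 * 0.932 + 8800 * 0.348 = 6244 + 3062 = 9306
End of period: [6122, 6809, 14867, 7835, 9306]
— Period 2 —
Births: 6809 * 0.202 = 1375  |  14867 * 0.358 = 5322 → 6697
20–39: 6122 * 0.959 = 5871
40–59: 6809 * 0.953 = 6489
60–79: 14867 * 0.944 = 14034
80+: 7835 * 0.932 + 9306 * 0.348 = 7302 + 3238 = 10540
End of period: [6697, 5871, 6489, 14034, 10540]
— Period 3 —
Births: 5871 * 0.202 = 1186  |  6489 * 0.358 = 2323 → 3509
20–39: 6697 * 0.959 = 6422
40–59: 5871 * 0.953 = 5595
60–79: 6489 * 0.944 = 6126
80+: 14034 * 0.932 + 10540 * 0.348 = 13080 + 3668 = 16748
End of period: [3509, 6422, 5595, 6126, 16748]

3509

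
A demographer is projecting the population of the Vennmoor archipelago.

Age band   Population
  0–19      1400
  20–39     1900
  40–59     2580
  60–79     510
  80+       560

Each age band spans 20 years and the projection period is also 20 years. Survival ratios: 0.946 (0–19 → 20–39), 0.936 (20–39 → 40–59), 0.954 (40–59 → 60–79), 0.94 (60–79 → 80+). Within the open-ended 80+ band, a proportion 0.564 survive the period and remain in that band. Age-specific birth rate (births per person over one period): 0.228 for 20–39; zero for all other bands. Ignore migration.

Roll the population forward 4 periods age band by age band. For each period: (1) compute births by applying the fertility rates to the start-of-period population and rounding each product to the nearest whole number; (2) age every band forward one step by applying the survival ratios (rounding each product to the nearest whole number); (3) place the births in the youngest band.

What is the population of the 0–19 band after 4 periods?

65

Call the bands 1 to 5, youngest first.
Period 1.
Births: 1900 * 0.228 = 433
Band 2: 1400 * 0.946 = 1324
Band 3: 1900 * 0.936 = 1778
Band 4: 2580 * 0.954 = 2461
Band 5: 510 * 0.94 + 560 * 0.564 = 479 + 316 = 795
Population now: 0–19=433, 20–39=1324, 40–59=1778, 60–79=2461, 80+=795
Period 2.
Births: 1324 * 0.228 = 302
Band 2: 433 * 0.946 = 410
Band 3: 1324 * 0.936 = 1239
Band 4: 1778 * 0.954 = 1696
Band 5: 2461 * 0.94 + 795 * 0.564 = 2313 + 448 = 2761
Population now: 0–19=302, 20–39=410, 40–59=1239, 60–79=1696, 80+=2761
Period 3.
Births: 410 * 0.228 = 93
Band 2: 302 * 0.946 = 286
Band 3: 410 * 0.936 = 384
Band 4: 1239 * 0.954 = 1182
Band 5: 1696 * 0.94 + 2761 * 0.564 = 1594 + 1557 = 3151
Population now: 0–19=93, 20–39=286, 40–59=384, 60–79=1182, 80+=3151
Period 4.
Births: 286 * 0.228 = 65
Band 2: 93 * 0.946 = 88
Band 3: 286 * 0.936 = 268
Band 4: 384 * 0.954 = 366
Band 5: 1182 * 0.94 + 3151 * 0.564 = 1111 + 1777 = 2888
Population now: 0–19=65, 20–39=88, 40–59=268, 60–79=366, 80+=2888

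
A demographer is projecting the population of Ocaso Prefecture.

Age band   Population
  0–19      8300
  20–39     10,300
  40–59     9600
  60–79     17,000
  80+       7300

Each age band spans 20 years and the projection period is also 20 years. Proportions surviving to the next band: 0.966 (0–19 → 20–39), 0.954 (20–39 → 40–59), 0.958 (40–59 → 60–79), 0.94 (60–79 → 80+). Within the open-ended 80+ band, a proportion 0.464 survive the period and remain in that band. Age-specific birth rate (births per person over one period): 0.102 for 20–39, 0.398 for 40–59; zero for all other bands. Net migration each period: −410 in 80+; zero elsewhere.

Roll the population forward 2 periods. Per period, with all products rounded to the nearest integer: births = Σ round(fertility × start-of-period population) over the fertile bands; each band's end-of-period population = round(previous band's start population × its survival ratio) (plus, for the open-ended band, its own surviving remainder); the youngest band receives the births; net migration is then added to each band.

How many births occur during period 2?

Call the bands 1 to 5, youngest first.
After projecting period 1:
Births: 10300 × 0.102 = 1051 ; 9600 × 0.398 = 3821 → total 4872
Band 2: 8300 × 0.966 = 8018
Band 3: 10300 × 0.954 = 9826
Band 4: 9600 × 0.958 = 9197
Band 5: 17000 × 0.94 + 7300 × 0.464 = 15980 + 3387 = 19367
Net migration: Band 5 − 410 → 18957
→ [4872, 8018, 9826, 9197, 18957]
After projecting period 2:
Births: 8018 × 0.102 = 818 ; 9826 × 0.398 = 3911 → total 4729
Band 2: 4872 × 0.966 = 4706
Band 3: 8018 × 0.954 = 7649
Band 4: 9826 × 0.958 = 9413
Band 5: 9197 × 0.94 + 18957 × 0.464 = 8645 + 8796 = 17441
Net migration: Band 5 − 410 → 17031
→ [4729, 4706, 7649, 9413, 17031]

4729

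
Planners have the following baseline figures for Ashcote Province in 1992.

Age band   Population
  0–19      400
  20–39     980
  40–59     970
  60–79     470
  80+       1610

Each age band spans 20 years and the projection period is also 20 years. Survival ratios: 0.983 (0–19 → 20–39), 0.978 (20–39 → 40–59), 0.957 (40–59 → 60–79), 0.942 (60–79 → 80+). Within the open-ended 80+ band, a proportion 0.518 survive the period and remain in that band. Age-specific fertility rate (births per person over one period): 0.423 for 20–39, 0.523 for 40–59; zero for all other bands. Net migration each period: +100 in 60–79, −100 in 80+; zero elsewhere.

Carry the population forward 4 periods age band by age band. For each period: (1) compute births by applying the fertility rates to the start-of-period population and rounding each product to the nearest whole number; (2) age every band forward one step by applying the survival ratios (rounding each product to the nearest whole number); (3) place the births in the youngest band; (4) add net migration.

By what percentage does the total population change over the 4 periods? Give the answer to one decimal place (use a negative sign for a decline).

-7.8

Numbering the bands 1..5 from youngest to oldest:
Period 1:
Births: 980 × 0.423 = 415, 970 × 0.523 = 507 → 922
Band 2: 400 × 0.983 = 393
Band 3: 980 × 0.978 = 958
Band 4: 970 × 0.957 = 928
Band 5: 470 × 0.942 + 1610 × 0.518 = 443 + 834 = 1277
Net migration: Band 4 + 100 → 1028; Band 5 − 100 → 1177
Giving 922 / 393 / 958 / 1028 / 1177.
Period 2:
Births: 393 × 0.423 = 166, 958 × 0.523 = 501 → 667
Band 2: 922 × 0.983 = 906
Band 3: 393 × 0.978 = 384
Band 4: 958 × 0.957 = 917
Band 5: 1028 × 0.942 + 1177 × 0.518 = 968 + 610 = 1578
Net migration: Band 4 + 100 → 1017; Band 5 − 100 → 1478
Giving 667 / 906 / 384 / 1017 / 1478.
Period 3:
Births: 906 × 0.423 = 383, 384 × 0.523 = 201 → 584
Band 2: 667 × 0.983 = 656
Band 3: 906 × 0.978 = 886
Band 4: 384 × 0.957 = 367
Band 5: 1017 × 0.942 + 1478 × 0.518 = 958 + 766 = 1724
Net migration: Band 4 + 100 → 467; Band 5 − 100 → 1624
Giving 584 / 656 / 886 / 467 / 1624.
Period 4:
Births: 656 × 0.423 = 277, 886 × 0.523 = 463 → 740
Band 2: 584 × 0.983 = 574
Band 3: 656 × 0.978 = 642
Band 4: 886 × 0.957 = 848
Band 5: 467 × 0.942 + 1624 × 0.518 = 440 + 841 = 1281
Net migration: Band 4 + 100 → 948; Band 5 − 100 → 1181
Giving 740 / 574 / 642 / 948 / 1181.
Total: 4430 → 4085; change = -345; percentage change = -7.8%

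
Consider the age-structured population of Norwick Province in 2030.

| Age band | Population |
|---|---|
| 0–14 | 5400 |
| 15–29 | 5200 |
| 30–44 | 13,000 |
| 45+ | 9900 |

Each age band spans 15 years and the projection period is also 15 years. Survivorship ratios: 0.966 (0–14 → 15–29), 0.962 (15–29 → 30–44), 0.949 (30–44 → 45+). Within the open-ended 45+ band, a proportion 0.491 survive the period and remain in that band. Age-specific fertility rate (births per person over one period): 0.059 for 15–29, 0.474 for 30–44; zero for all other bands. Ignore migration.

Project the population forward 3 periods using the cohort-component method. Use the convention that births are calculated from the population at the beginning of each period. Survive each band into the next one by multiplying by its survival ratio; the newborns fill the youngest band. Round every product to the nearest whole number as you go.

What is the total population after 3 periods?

22587

Numbering the groups 1..4 from youngest to oldest:
— Period 1 —
Births: 5200 * 0.059 = 307  |  13000 * 0.474 = 6162 — total 6469
Group 2: 5400 * 0.966 = 5216
Group 3: 5200 * 0.962 = 5002
Group 4: 13000 * 0.949 + 9900 * 0.491 = 12337 + 4861 = 17198
Giving 6469 / 5216 / 5002 / 17198.
— Period 2 —
Births: 5216 * 0.059 = 308  |  5002 * 0.474 = 2371 — total 2679
Group 2: 6469 * 0.966 = 6249
Group 3: 5216 * 0.962 = 5018
Group 4: 5002 * 0.949 + 17198 * 0.491 = 4747 + 8444 = 13191
Giving 2679 / 6249 / 5018 / 13191.
— Period 3 —
Births: 6249 * 0.059 = 369  |  5018 * 0.474 = 2379 — total 2748
Group 2: 2679 * 0.966 = 2588
Group 3: 6249 * 0.962 = 6012
Group 4: 5018 * 0.949 + 13191 * 0.491 = 4762 + 6477 = 11239
Giving 2748 / 2588 / 6012 / 11239.
Total after period 3: 2748 + 2588 + 6012 + 11239 = 22587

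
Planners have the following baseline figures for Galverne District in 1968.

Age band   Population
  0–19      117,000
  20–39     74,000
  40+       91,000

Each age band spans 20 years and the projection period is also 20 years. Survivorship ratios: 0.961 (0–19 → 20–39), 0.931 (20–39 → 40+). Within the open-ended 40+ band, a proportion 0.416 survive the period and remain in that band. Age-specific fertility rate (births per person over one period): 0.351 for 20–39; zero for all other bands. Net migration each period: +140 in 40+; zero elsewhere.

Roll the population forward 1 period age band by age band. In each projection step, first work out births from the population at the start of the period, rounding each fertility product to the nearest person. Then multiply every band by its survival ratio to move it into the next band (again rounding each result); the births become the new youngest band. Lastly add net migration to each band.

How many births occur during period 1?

25974

After projecting period 1:
Births: 74000 * 0.351 = 25974
20–39: 117000 * 0.961 = 112437
40+: 74000 * 0.931 + 91000 * 0.416 = 68894 + 37856 = 106750
Net migration: 40+ + 140 → 106890
Giving 25974 / 112437 / 106890.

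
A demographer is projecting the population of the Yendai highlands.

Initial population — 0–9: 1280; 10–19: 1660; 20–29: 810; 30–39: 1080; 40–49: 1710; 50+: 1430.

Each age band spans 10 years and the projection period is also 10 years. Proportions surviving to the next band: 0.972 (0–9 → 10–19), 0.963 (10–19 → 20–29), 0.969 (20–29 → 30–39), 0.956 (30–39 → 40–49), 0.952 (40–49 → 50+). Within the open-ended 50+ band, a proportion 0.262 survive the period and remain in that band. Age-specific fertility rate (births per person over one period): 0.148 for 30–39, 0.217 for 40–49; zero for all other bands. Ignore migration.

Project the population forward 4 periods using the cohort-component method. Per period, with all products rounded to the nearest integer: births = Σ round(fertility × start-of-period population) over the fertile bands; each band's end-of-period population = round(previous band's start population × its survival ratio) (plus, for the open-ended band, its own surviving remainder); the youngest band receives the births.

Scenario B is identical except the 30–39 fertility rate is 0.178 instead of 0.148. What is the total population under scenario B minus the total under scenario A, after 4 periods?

Let group 1 be 0–9 through group 6 = 50+.
Period 1.
Births: 1080 × 0.148 = 160 ; 1710 × 0.217 = 371 → 531
Group 2: 1280 × 0.972 = 1244
Group 3: 1660 × 0.963 = 1599
Group 4: 810 × 0.969 = 785
Group 5: 1080 × 0.956 = 1032
Group 6: 1710 × 0.952 + 1430 × 0.262 = 1628 + 375 = 2003
→ [531, 1244, 1599, 785, 1032, 2003]
Period 2.
Births: 785 × 0.148 = 116 ; 1032 × 0.217 = 224 → 340
Group 2: 531 × 0.972 = 516
Group 3: 1244 × 0.963 = 1198
Group 4: 1599 × 0.969 = 1549
Group 5: 785 × 0.956 = 750
Group 6: 1032 × 0.952 + 2003 × 0.262 = 982 + 525 = 1507
→ [340, 516, 1198, 1549, 750, 1507]
Period 3.
Births: 1549 × 0.148 = 229 ; 750 × 0.217 = 163 → 392
Group 2: 340 × 0.972 = 330
Group 3: 516 × 0.963 = 497
Group 4: 1198 × 0.969 = 1161
Group 5: 1549 × 0.956 = 1481
Group 6: 750 × 0.952 + 1507 × 0.262 = 714 + 395 = 1109
→ [392, 330, 497, 1161, 1481, 1109]
Period 4.
Births: 1161 × 0.148 = 172 ; 1481 × 0.217 = 321 → 493
Group 2: 392 × 0.972 = 381
Group 3: 330 × 0.963 = 318
Group 4: 497 × 0.969 = 482
Group 5: 1161 × 0.956 = 1110
Group 6: 1481 × 0.952 + 1109 × 0.262 = 1410 + 291 = 1701
→ [493, 381, 318, 482, 1110, 1701]
Scenario A total after 4 periods: 4485
Scenario B projection —
Period 1.
Births: 1080 × 0.178 = 192 ; 1710 × 0.217 = 371 → 563
Group 2: 1280 × 0.972 = 1244
Group 3: 1660 × 0.963 = 1599
Group 4: 810 × 0.969 = 785
Group 5: 1080 × 0.956 = 1032
Group 6: 1710 × 0.952 + 1430 × 0.262 = 1628 + 375 = 2003
→ [563, 1244, 1599, 785, 1032, 2003]
Period 2.
Births: 785 × 0.178 = 140 ; 1032 × 0.217 = 224 → 364
Group 2: 563 × 0.972 = 547
Group 3: 1244 × 0.963 = 1198
Group 4: 1599 × 0.969 = 1549
Group 5: 785 × 0.956 = 750
Group 6: 1032 × 0.952 + 2003 × 0.262 = 982 + 525 = 1507
→ [364, 547, 1198, 1549, 750, 1507]
Period 3.
Births: 1549 × 0.178 = 276 ; 750 × 0.217 = 163 → 439
Group 2: 364 × 0.972 = 354
Group 3: 547 × 0.963 = 527
Group 4: 1198 × 0.969 = 1161
Group 5: 1549 × 0.956 = 1481
Group 6: 750 × 0.952 + 1507 × 0.262 = 714 + 395 = 1109
→ [439, 354, 527, 1161, 1481, 1109]
Period 4.
Births: 1161 × 0.178 = 207 ; 1481 × 0.217 = 321 → 528
Group 2: 439 × 0.972 = 427
Group 3: 354 × 0.963 = 341
Group 4: 527 × 0.969 = 511
Group 5: 1161 × 0.956 = 1110
Group 6: 1481 × 0.952 + 1109 × 0.262 = 1410 + 291 = 1701
→ [528, 427, 341, 511, 1110, 1701]
Scenario B total after 4 periods: 4618
Difference B − A = 4618 − 4485 = 133

133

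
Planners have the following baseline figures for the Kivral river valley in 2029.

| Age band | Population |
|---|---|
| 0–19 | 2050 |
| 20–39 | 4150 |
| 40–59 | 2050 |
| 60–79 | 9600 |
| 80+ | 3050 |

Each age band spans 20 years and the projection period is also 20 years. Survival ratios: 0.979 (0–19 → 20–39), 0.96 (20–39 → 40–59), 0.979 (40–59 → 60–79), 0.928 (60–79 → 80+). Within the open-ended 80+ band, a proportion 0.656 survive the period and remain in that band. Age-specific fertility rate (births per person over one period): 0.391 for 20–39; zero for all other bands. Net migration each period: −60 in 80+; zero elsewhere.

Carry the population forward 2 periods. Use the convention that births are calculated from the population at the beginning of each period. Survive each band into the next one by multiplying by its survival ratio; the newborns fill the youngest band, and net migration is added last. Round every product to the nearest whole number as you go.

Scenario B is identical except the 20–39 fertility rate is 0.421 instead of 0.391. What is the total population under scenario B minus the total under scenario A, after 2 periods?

181

After projecting period 1:
Births: 4150 * 0.391 = 1623
20–39: 2050 * 0.979 = 2007
40–59: 4150 * 0.96 = 3984
60–79: 2050 * 0.979 = 2007
80+: 9600 * 0.928 + 3050 * 0.656 = 8909 + 2001 = 10910
Net migration: 80+ − 60 → 10850
End of period: [1623, 2007, 3984, 2007, 10850]
After projecting period 2:
Births: 2007 * 0.391 = 785
20–39: 1623 * 0.979 = 1589
40–59: 2007 * 0.96 = 1927
60–79: 3984 * 0.979 = 3900
80+: 2007 * 0.928 + 10850 * 0.656 = 1862 + 7118 = 8980
Net migration: 80+ − 60 → 8920
End of period: [785, 1589, 1927, 3900, 8920]
Scenario A total after 2 periods: 17121
Scenario B projection —
After projecting period 1:
Births: 4150 * 0.421 = 1747
20–39: 2050 * 0.979 = 2007
40–59: 4150 * 0.96 = 3984
60–79: 2050 * 0.979 = 2007
80+: 9600 * 0.928 + 3050 * 0.656 = 8909 + 2001 = 10910
Net migration: 80+ − 60 → 10850
End of period: [1747, 2007, 3984, 2007, 10850]
After projecting period 2:
Births: 2007 * 0.421 = 845
20–39: 1747 * 0.979 = 1710
40–59: 2007 * 0.96 = 1927
60–79: 3984 * 0.979 = 3900
80+: 2007 * 0.928 + 10850 * 0.656 = 1862 + 7118 = 8980
Net migration: 80+ − 60 → 8920
End of period: [845, 1710, 1927, 3900, 8920]
Scenario B total after 2 periods: 17302
Difference B − A = 17302 − 17121 = 181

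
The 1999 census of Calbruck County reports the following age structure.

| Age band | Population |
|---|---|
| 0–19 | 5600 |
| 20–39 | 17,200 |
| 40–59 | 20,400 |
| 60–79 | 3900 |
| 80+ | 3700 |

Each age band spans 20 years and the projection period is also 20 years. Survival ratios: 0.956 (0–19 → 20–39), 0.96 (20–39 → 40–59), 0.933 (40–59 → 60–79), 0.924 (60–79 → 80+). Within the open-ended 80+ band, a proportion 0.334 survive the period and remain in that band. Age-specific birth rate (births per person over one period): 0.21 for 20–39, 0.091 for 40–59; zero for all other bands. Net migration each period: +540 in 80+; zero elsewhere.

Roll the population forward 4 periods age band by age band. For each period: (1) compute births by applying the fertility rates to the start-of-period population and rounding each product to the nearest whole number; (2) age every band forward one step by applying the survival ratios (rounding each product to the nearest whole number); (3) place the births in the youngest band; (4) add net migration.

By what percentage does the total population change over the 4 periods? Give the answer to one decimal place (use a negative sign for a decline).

-57.3

After projecting period 1:
Births: 17200 * 0.21 = 3612  |  20400 * 0.091 = 1856 ⇒ total 5468
20–39: 5600 * 0.956 = 5354
40–59: 17200 * 0.96 = 16512
60–79: 20400 * 0.933 = 19033
80+: 3900 * 0.924 + 3700 * 0.334 = 3604 + 1236 = 4840
Net migration: 80+ + 540 → 5380
Population now: 0–19=5468, 20–39=5354, 40–59=16512, 60–79=19033, 80+=5380
After projecting period 2:
Births: 5354 * 0.21 = 1124  |  16512 * 0.091 = 1503 ⇒ total 2627
20–39: 5468 * 0.956 = 5227
40–59: 5354 * 0.96 = 5140
60–79: 16512 * 0.933 = 15406
80+: 19033 * 0.924 + 5380 * 0.334 = 17586 + 1797 = 19383
Net migration: 80+ + 540 → 19923
Population now: 0–19=2627, 20–39=5227, 40–59=5140, 60–79=15406, 80+=19923
After projecting period 3:
Births: 5227 * 0.21 = 1098  |  5140 * 0.091 = 468 ⇒ total 1566
20–39: 2627 * 0.956 = 2511
40–59: 5227 * 0.96 = 5018
60–79: 5140 * 0.933 = 4796
80+: 15406 * 0.924 + 19923 * 0.334 = 14235 + 6654 = 20889
Net migration: 80+ + 540 → 21429
Population now: 0–19=1566, 20–39=2511, 40–59=5018, 60–79=4796, 80+=21429
After projecting period 4:
Births: 2511 * 0.21 = 527  |  5018 * 0.091 = 457 ⇒ total 984
20–39: 1566 * 0.956 = 1497
40–59: 2511 * 0.96 = 2411
60–79: 5018 * 0.933 = 4682
80+: 4796 * 0.924 + 21429 * 0.334 = 4432 + 7157 = 11589
Net migration: 80+ + 540 → 12129
Population now: 0–19=984, 20–39=1497, 40–59=2411, 60–79=4682, 80+=12129
Total: 50800 → 21703; change = -29097; percentage change = -57.3%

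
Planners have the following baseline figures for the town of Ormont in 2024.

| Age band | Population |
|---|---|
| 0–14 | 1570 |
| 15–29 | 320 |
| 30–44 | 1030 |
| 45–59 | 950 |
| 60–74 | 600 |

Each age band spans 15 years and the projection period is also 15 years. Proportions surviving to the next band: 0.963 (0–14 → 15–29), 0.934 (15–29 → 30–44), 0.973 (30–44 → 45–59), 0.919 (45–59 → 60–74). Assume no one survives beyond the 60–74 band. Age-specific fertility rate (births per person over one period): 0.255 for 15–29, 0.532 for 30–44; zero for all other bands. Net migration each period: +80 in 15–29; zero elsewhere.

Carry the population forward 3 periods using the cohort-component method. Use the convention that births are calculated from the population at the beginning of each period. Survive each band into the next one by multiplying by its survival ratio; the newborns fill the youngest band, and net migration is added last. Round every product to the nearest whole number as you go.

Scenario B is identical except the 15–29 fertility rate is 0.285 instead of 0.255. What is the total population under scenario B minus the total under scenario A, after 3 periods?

76

Period 1:
Births: 320 × 0.255 = 82 ; 1030 × 0.532 = 548 ⇒ total 630
15–29: 1570 × 0.963 = 1512
30–44: 320 × 0.934 = 299
45–59: 1030 × 0.973 = 1002
60–74: 950 × 0.919 = 873
Net migration: 15–29 + 80 → 1592
→ [630, 1592, 299, 1002, 873]
Period 2:
Births: 1592 × 0.255 = 406 ; 299 × 0.532 = 159 ⇒ total 565
15–29: 630 × 0.963 = 607
30–44: 1592 × 0.934 = 1487
45–59: 299 × 0.973 = 291
60–74: 1002 × 0.919 = 921
Net migration: 15–29 + 80 → 687
→ [565, 687, 1487, 291, 921]
Period 3:
Births: 687 × 0.255 = 175 ; 1487 × 0.532 = 791 ⇒ total 966
15–29: 565 × 0.963 = 544
30–44: 687 × 0.934 = 642
45–59: 1487 × 0.973 = 1447
60–74: 291 × 0.919 = 267
Net migration: 15–29 + 80 → 624
→ [966, 624, 642, 1447, 267]
Scenario A total after 3 periods: 3946
Scenario B projection —
Period 1:
Births: 320 × 0.285 = 91 ; 1030 × 0.532 = 548 ⇒ total 639
15–29: 1570 × 0.963 = 1512
30–44: 320 × 0.934 = 299
45–59: 1030 × 0.973 = 1002
60–74: 950 × 0.919 = 873
Net migration: 15–29 + 80 → 1592
→ [639, 1592, 299, 1002, 873]
Period 2:
Births: 1592 × 0.285 = 454 ; 299 × 0.532 = 159 ⇒ total 613
15–29: 639 × 0.963 = 615
30–44: 1592 × 0.934 = 1487
45–59: 299 × 0.973 = 291
60–74: 1002 × 0.919 = 921
Net migration: 15–29 + 80 → 695
→ [613, 695, 1487, 291, 921]
Period 3:
Births: 695 × 0.285 = 198 ; 1487 × 0.532 = 791 ⇒ total 989
15–29: 613 × 0.963 = 590
30–44: 695 × 0.934 = 649
45–59: 1487 × 0.973 = 1447
60–74: 291 × 0.919 = 267
Net migration: 15–29 + 80 → 670
→ [989, 670, 649, 1447, 267]
Scenario B total after 3 periods: 4022
Difference B − A = 4022 − 3946 = 76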